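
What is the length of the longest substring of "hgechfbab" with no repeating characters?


Input: "hgechfbab"
Sliding window (track last position of each char):
  Position 0 ('h'): window [0,0] length 1 -- new best
  Position 1 ('g'): window [0,1] length 2 -- new best
  Position 2 ('e'): window [0,2] length 3 -- new best
  Position 3 ('c'): window [0,3] length 4 -- new best
  Position 4 ('h'): repeat (last at 0), move window start to 1
  Position 4 ('h'): window [1,4] length 4
  Position 5 ('f'): window [1,5] length 5 -- new best
  Position 6 ('b'): window [1,6] length 6 -- new best
  Position 7 ('a'): window [1,7] length 7 -- new best
  Position 8 ('b'): repeat (last at 6), move window start to 7
  Position 8 ('b'): window [7,8] length 2
Longest substring with no repeats: "gechfba" with length 7

7


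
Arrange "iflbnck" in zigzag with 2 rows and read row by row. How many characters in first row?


Zigzag "iflbnck" into 2 rows:
Placing characters:
  'i' => row 0
  'f' => row 1
  'l' => row 0
  'b' => row 1
  'n' => row 0
  'c' => row 1
  'k' => row 0
Rows:
  Row 0: "ilnk"
  Row 1: "fbc"
First row length: 4

4


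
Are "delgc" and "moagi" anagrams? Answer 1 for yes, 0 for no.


Strings: "delgc", "moagi"
Sorted first:  cdegl
Sorted second: agimo
Differ at position 0: 'c' vs 'a' => not anagrams

0


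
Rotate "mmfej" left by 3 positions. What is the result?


Input: "mmfej", rotate left by 3
First 3 characters: "mmf"
Remaining characters: "ej"
Concatenate remaining + first: "ej" + "mmf" = "ejmmf"

ejmmf


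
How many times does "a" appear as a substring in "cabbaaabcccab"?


Searching for "a" in "cabbaaabcccab"
Scanning each position:
  Position 0: "c" => no
  Position 1: "a" => MATCH
  Position 2: "b" => no
  Position 3: "b" => no
  Position 4: "a" => MATCH
  Position 5: "a" => MATCH
  Position 6: "a" => MATCH
  Position 7: "b" => no
  Position 8: "c" => no
  Position 9: "c" => no
  Position 10: "c" => no
  Position 11: "a" => MATCH
  Position 12: "b" => no
Total occurrences: 5

5


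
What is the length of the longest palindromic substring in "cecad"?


Input: "cecad"
Checking substrings for palindromes:
  [0:3] "cec" (len 3) => palindrome
Longest palindromic substring: "cec" with length 3

3


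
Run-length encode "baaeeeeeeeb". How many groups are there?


Input: baaeeeeeeeb
Scanning for consecutive runs:
  Group 1: 'b' x 1 (positions 0-0)
  Group 2: 'a' x 2 (positions 1-2)
  Group 3: 'e' x 7 (positions 3-9)
  Group 4: 'b' x 1 (positions 10-10)
Total groups: 4

4


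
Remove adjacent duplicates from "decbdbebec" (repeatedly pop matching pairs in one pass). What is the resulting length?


Input: decbdbebec
Stack-based adjacent duplicate removal:
  Read 'd': push. Stack: d
  Read 'e': push. Stack: de
  Read 'c': push. Stack: dec
  Read 'b': push. Stack: decb
  Read 'd': push. Stack: decbd
  Read 'b': push. Stack: decbdb
  Read 'e': push. Stack: decbdbe
  Read 'b': push. Stack: decbdbeb
  Read 'e': push. Stack: decbdbebe
  Read 'c': push. Stack: decbdbebec
Final stack: "decbdbebec" (length 10)

10


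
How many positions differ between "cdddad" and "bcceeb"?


Comparing "cdddad" and "bcceeb" position by position:
  Position 0: 'c' vs 'b' => DIFFER
  Position 1: 'd' vs 'c' => DIFFER
  Position 2: 'd' vs 'c' => DIFFER
  Position 3: 'd' vs 'e' => DIFFER
  Position 4: 'a' vs 'e' => DIFFER
  Position 5: 'd' vs 'b' => DIFFER
Positions that differ: 6

6


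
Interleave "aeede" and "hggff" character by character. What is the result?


Interleaving "aeede" and "hggff":
  Position 0: 'a' from first, 'h' from second => "ah"
  Position 1: 'e' from first, 'g' from second => "eg"
  Position 2: 'e' from first, 'g' from second => "eg"
  Position 3: 'd' from first, 'f' from second => "df"
  Position 4: 'e' from first, 'f' from second => "ef"
Result: ahegegdfef

ahegegdfef


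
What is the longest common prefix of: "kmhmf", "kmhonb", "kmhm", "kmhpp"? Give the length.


Words: kmhmf, kmhonb, kmhm, kmhpp
  Position 0: all 'k' => match
  Position 1: all 'm' => match
  Position 2: all 'h' => match
  Position 3: ('m', 'o', 'm', 'p') => mismatch, stop
LCP = "kmh" (length 3)

3


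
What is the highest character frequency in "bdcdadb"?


Input: bdcdadb
Character counts:
  'a': 1
  'b': 2
  'c': 1
  'd': 3
Maximum frequency: 3

3


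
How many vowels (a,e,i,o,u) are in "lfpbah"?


Input: lfpbah
Checking each character:
  'l' at position 0: consonant
  'f' at position 1: consonant
  'p' at position 2: consonant
  'b' at position 3: consonant
  'a' at position 4: vowel (running total: 1)
  'h' at position 5: consonant
Total vowels: 1

1


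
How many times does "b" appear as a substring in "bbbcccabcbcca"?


Searching for "b" in "bbbcccabcbcca"
Scanning each position:
  Position 0: "b" => MATCH
  Position 1: "b" => MATCH
  Position 2: "b" => MATCH
  Position 3: "c" => no
  Position 4: "c" => no
  Position 5: "c" => no
  Position 6: "a" => no
  Position 7: "b" => MATCH
  Position 8: "c" => no
  Position 9: "b" => MATCH
  Position 10: "c" => no
  Position 11: "c" => no
  Position 12: "a" => no
Total occurrences: 5

5


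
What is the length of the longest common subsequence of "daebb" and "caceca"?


LCS of "daebb" and "caceca"
DP table:
           c    a    c    e    c    a
      0    0    0    0    0    0    0
  d   0    0    0    0    0    0    0
  a   0    0    1    1    1    1    1
  e   0    0    1    1    2    2    2
  b   0    0    1    1    2    2    2
  b   0    0    1    1    2    2    2
LCS length = dp[5][6] = 2

2


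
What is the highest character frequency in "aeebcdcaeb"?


Input: aeebcdcaeb
Character counts:
  'a': 2
  'b': 2
  'c': 2
  'd': 1
  'e': 3
Maximum frequency: 3

3


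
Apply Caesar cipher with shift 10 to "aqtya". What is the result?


Caesar cipher: shift "aqtya" by 10
  'a' (pos 0) + 10 = pos 10 = 'k'
  'q' (pos 16) + 10 = pos 0 = 'a'
  't' (pos 19) + 10 = pos 3 = 'd'
  'y' (pos 24) + 10 = pos 8 = 'i'
  'a' (pos 0) + 10 = pos 10 = 'k'
Result: kadik

kadik


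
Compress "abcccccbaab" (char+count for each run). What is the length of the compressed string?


Input: abcccccbaab
Runs:
  'a' x 1 => "a1"
  'b' x 1 => "b1"
  'c' x 5 => "c5"
  'b' x 1 => "b1"
  'a' x 2 => "a2"
  'b' x 1 => "b1"
Compressed: "a1b1c5b1a2b1"
Compressed length: 12

12


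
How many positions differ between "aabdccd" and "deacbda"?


Comparing "aabdccd" and "deacbda" position by position:
  Position 0: 'a' vs 'd' => DIFFER
  Position 1: 'a' vs 'e' => DIFFER
  Position 2: 'b' vs 'a' => DIFFER
  Position 3: 'd' vs 'c' => DIFFER
  Position 4: 'c' vs 'b' => DIFFER
  Position 5: 'c' vs 'd' => DIFFER
  Position 6: 'd' vs 'a' => DIFFER
Positions that differ: 7

7


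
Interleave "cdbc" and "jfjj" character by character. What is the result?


Interleaving "cdbc" and "jfjj":
  Position 0: 'c' from first, 'j' from second => "cj"
  Position 1: 'd' from first, 'f' from second => "df"
  Position 2: 'b' from first, 'j' from second => "bj"
  Position 3: 'c' from first, 'j' from second => "cj"
Result: cjdfbjcj

cjdfbjcj


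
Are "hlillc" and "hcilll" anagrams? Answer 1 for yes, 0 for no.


Strings: "hlillc", "hcilll"
Sorted first:  chilll
Sorted second: chilll
Sorted forms match => anagrams

1


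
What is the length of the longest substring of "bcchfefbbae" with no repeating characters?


Input: "bcchfefbbae"
Sliding window (track last position of each char):
  Position 0 ('b'): window [0,0] length 1 -- new best
  Position 1 ('c'): window [0,1] length 2 -- new best
  Position 2 ('c'): repeat (last at 1), move window start to 2
  Position 2 ('c'): window [2,2] length 1
  Position 3 ('h'): window [2,3] length 2
  Position 4 ('f'): window [2,4] length 3 -- new best
  Position 5 ('e'): window [2,5] length 4 -- new best
  Position 6 ('f'): repeat (last at 4), move window start to 5
  Position 6 ('f'): window [5,6] length 2
  Position 7 ('b'): window [5,7] length 3
  Position 8 ('b'): repeat (last at 7), move window start to 8
  Position 8 ('b'): window [8,8] length 1
  Position 9 ('a'): window [8,9] length 2
  Position 10 ('e'): window [8,10] length 3
Longest substring with no repeats: "chfe" with length 4

4


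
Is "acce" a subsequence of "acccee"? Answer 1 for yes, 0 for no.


Check if "acce" is a subsequence of "acccee"
Greedy scan:
  Position 0 ('a'): matches sub[0] = 'a'
  Position 1 ('c'): matches sub[1] = 'c'
  Position 2 ('c'): matches sub[2] = 'c'
  Position 3 ('c'): no match needed
  Position 4 ('e'): matches sub[3] = 'e'
  Position 5 ('e'): no match needed
All 4 characters matched => is a subsequence

1


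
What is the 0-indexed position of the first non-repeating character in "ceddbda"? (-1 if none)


Input: ceddbda
Character frequencies:
  'a': 1
  'b': 1
  'c': 1
  'd': 3
  'e': 1
Scanning left to right for freq == 1:
  Position 0 ('c'): unique! => answer = 0

0


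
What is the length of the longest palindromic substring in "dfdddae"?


Input: "dfdddae"
Checking substrings for palindromes:
  [0:3] "dfd" (len 3) => palindrome
  [2:5] "ddd" (len 3) => palindrome
  [2:4] "dd" (len 2) => palindrome
  [3:5] "dd" (len 2) => palindrome
Longest palindromic substring: "dfd" with length 3

3


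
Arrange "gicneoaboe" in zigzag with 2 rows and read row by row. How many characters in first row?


Zigzag "gicneoaboe" into 2 rows:
Placing characters:
  'g' => row 0
  'i' => row 1
  'c' => row 0
  'n' => row 1
  'e' => row 0
  'o' => row 1
  'a' => row 0
  'b' => row 1
  'o' => row 0
  'e' => row 1
Rows:
  Row 0: "gceao"
  Row 1: "inobe"
First row length: 5

5


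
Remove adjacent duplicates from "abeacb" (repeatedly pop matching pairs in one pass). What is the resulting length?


Input: abeacb
Stack-based adjacent duplicate removal:
  Read 'a': push. Stack: a
  Read 'b': push. Stack: ab
  Read 'e': push. Stack: abe
  Read 'a': push. Stack: abea
  Read 'c': push. Stack: abeac
  Read 'b': push. Stack: abeacb
Final stack: "abeacb" (length 6)

6


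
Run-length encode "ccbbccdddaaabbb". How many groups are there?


Input: ccbbccdddaaabbb
Scanning for consecutive runs:
  Group 1: 'c' x 2 (positions 0-1)
  Group 2: 'b' x 2 (positions 2-3)
  Group 3: 'c' x 2 (positions 4-5)
  Group 4: 'd' x 3 (positions 6-8)
  Group 5: 'a' x 3 (positions 9-11)
  Group 6: 'b' x 3 (positions 12-14)
Total groups: 6

6


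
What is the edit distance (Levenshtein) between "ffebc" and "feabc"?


Computing edit distance: "ffebc" -> "feabc"
DP table:
           f    e    a    b    c
      0    1    2    3    4    5
  f   1    0    1    2    3    4
  f   2    1    1    2    3    4
  e   3    2    1    2    3    4
  b   4    3    2    2    2    3
  c   5    4    3    3    3    2
Edit distance = dp[5][5] = 2

2


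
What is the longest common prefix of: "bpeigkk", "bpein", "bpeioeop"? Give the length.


Words: bpeigkk, bpein, bpeioeop
  Position 0: all 'b' => match
  Position 1: all 'p' => match
  Position 2: all 'e' => match
  Position 3: all 'i' => match
  Position 4: ('g', 'n', 'o') => mismatch, stop
LCP = "bpei" (length 4)

4


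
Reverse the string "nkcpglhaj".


Input: nkcpglhaj
Reading characters right to left:
  Position 8: 'j'
  Position 7: 'a'
  Position 6: 'h'
  Position 5: 'l'
  Position 4: 'g'
  Position 3: 'p'
  Position 2: 'c'
  Position 1: 'k'
  Position 0: 'n'
Reversed: jahlgpckn

jahlgpckn


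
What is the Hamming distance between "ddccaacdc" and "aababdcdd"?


Comparing "ddccaacdc" and "aababdcdd" position by position:
  Position 0: 'd' vs 'a' => differ
  Position 1: 'd' vs 'a' => differ
  Position 2: 'c' vs 'b' => differ
  Position 3: 'c' vs 'a' => differ
  Position 4: 'a' vs 'b' => differ
  Position 5: 'a' vs 'd' => differ
  Position 6: 'c' vs 'c' => same
  Position 7: 'd' vs 'd' => same
  Position 8: 'c' vs 'd' => differ
Total differences (Hamming distance): 7

7


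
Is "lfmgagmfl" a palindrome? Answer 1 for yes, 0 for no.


Input: lfmgagmfl
Reversed: lfmgagmfl
  Compare pos 0 ('l') with pos 8 ('l'): match
  Compare pos 1 ('f') with pos 7 ('f'): match
  Compare pos 2 ('m') with pos 6 ('m'): match
  Compare pos 3 ('g') with pos 5 ('g'): match
Result: palindrome

1


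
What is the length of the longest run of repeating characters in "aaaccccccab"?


Input: "aaaccccccab"
Scanning for longest run:
  Position 1 ('a'): continues run of 'a', length=2
  Position 2 ('a'): continues run of 'a', length=3
  Position 3 ('c'): new char, reset run to 1
  Position 4 ('c'): continues run of 'c', length=2
  Position 5 ('c'): continues run of 'c', length=3
  Position 6 ('c'): continues run of 'c', length=4
  Position 7 ('c'): continues run of 'c', length=5
  Position 8 ('c'): continues run of 'c', length=6
  Position 9 ('a'): new char, reset run to 1
  Position 10 ('b'): new char, reset run to 1
Longest run: 'c' with length 6

6


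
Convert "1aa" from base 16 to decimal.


Input: "1aa" in base 16
Positional expansion:
  Digit '1' (value 1) x 16^2 = 256
  Digit 'a' (value 10) x 16^1 = 160
  Digit 'a' (value 10) x 16^0 = 10
Sum = 426

426


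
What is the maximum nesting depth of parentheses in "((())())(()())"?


Input: "((())())(()())"
Tracking depth:
  Position 0 '(': depth becomes 1
  Position 1 '(': depth becomes 2
  Position 2 '(': depth becomes 3
  Position 3 ')': depth becomes 2
  Position 4 ')': depth becomes 1
  Position 5 '(': depth becomes 2
  Position 6 ')': depth becomes 1
  Position 7 ')': depth becomes 0
  Position 8 '(': depth becomes 1
  Position 9 '(': depth becomes 2
  Position 10 ')': depth becomes 1
  Position 11 '(': depth becomes 2
  Position 12 ')': depth becomes 1
  Position 13 ')': depth becomes 0
Maximum depth reached: 3

3


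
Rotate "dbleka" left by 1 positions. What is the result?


Input: "dbleka", rotate left by 1
First 1 characters: "d"
Remaining characters: "bleka"
Concatenate remaining + first: "bleka" + "d" = "blekad"

blekad


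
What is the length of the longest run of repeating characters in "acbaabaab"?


Input: "acbaabaab"
Scanning for longest run:
  Position 1 ('c'): new char, reset run to 1
  Position 2 ('b'): new char, reset run to 1
  Position 3 ('a'): new char, reset run to 1
  Position 4 ('a'): continues run of 'a', length=2
  Position 5 ('b'): new char, reset run to 1
  Position 6 ('a'): new char, reset run to 1
  Position 7 ('a'): continues run of 'a', length=2
  Position 8 ('b'): new char, reset run to 1
Longest run: 'a' with length 2

2


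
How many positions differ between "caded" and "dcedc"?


Comparing "caded" and "dcedc" position by position:
  Position 0: 'c' vs 'd' => DIFFER
  Position 1: 'a' vs 'c' => DIFFER
  Position 2: 'd' vs 'e' => DIFFER
  Position 3: 'e' vs 'd' => DIFFER
  Position 4: 'd' vs 'c' => DIFFER
Positions that differ: 5

5


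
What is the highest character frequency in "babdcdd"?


Input: babdcdd
Character counts:
  'a': 1
  'b': 2
  'c': 1
  'd': 3
Maximum frequency: 3

3


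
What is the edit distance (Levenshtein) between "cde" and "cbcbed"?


Computing edit distance: "cde" -> "cbcbed"
DP table:
           c    b    c    b    e    d
      0    1    2    3    4    5    6
  c   1    0    1    2    3    4    5
  d   2    1    1    2    3    4    4
  e   3    2    2    2    3    3    4
Edit distance = dp[3][6] = 4

4


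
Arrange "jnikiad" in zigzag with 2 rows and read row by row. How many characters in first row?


Zigzag "jnikiad" into 2 rows:
Placing characters:
  'j' => row 0
  'n' => row 1
  'i' => row 0
  'k' => row 1
  'i' => row 0
  'a' => row 1
  'd' => row 0
Rows:
  Row 0: "jiid"
  Row 1: "nka"
First row length: 4

4


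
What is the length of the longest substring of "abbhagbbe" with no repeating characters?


Input: "abbhagbbe"
Sliding window (track last position of each char):
  Position 0 ('a'): window [0,0] length 1 -- new best
  Position 1 ('b'): window [0,1] length 2 -- new best
  Position 2 ('b'): repeat (last at 1), move window start to 2
  Position 2 ('b'): window [2,2] length 1
  Position 3 ('h'): window [2,3] length 2
  Position 4 ('a'): window [2,4] length 3 -- new best
  Position 5 ('g'): window [2,5] length 4 -- new best
  Position 6 ('b'): repeat (last at 2), move window start to 3
  Position 6 ('b'): window [3,6] length 4
  Position 7 ('b'): repeat (last at 6), move window start to 7
  Position 7 ('b'): window [7,7] length 1
  Position 8 ('e'): window [7,8] length 2
Longest substring with no repeats: "bhag" with length 4

4


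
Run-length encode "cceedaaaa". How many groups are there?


Input: cceedaaaa
Scanning for consecutive runs:
  Group 1: 'c' x 2 (positions 0-1)
  Group 2: 'e' x 2 (positions 2-3)
  Group 3: 'd' x 1 (positions 4-4)
  Group 4: 'a' x 4 (positions 5-8)
Total groups: 4

4


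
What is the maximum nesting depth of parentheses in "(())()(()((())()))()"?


Input: "(())()(()((())()))()"
Tracking depth:
  Position 0 '(': depth becomes 1
  Position 1 '(': depth becomes 2
  Position 2 ')': depth becomes 1
  Position 3 ')': depth becomes 0
  Position 4 '(': depth becomes 1
  Position 5 ')': depth becomes 0
  Position 6 '(': depth becomes 1
  Position 7 '(': depth becomes 2
  Position 8 ')': depth becomes 1
  Position 9 '(': depth becomes 2
  Position 10 '(': depth becomes 3
  Position 11 '(': depth becomes 4
  Position 12 ')': depth becomes 3
  Position 13 ')': depth becomes 2
  Position 14 '(': depth becomes 3
  Position 15 ')': depth becomes 2
  Position 16 ')': depth becomes 1
  Position 17 ')': depth becomes 0
  Position 18 '(': depth becomes 1
  Position 19 ')': depth becomes 0
Maximum depth reached: 4

4


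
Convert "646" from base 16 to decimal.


Input: "646" in base 16
Positional expansion:
  Digit '6' (value 6) x 16^2 = 1536
  Digit '4' (value 4) x 16^1 = 64
  Digit '6' (value 6) x 16^0 = 6
Sum = 1606

1606


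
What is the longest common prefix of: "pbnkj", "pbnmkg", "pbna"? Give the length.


Words: pbnkj, pbnmkg, pbna
  Position 0: all 'p' => match
  Position 1: all 'b' => match
  Position 2: all 'n' => match
  Position 3: ('k', 'm', 'a') => mismatch, stop
LCP = "pbn" (length 3)

3


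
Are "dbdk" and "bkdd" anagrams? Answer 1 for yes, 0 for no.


Strings: "dbdk", "bkdd"
Sorted first:  bddk
Sorted second: bddk
Sorted forms match => anagrams

1


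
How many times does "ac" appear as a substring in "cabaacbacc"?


Searching for "ac" in "cabaacbacc"
Scanning each position:
  Position 0: "ca" => no
  Position 1: "ab" => no
  Position 2: "ba" => no
  Position 3: "aa" => no
  Position 4: "ac" => MATCH
  Position 5: "cb" => no
  Position 6: "ba" => no
  Position 7: "ac" => MATCH
  Position 8: "cc" => no
Total occurrences: 2

2


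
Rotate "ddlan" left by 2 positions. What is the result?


Input: "ddlan", rotate left by 2
First 2 characters: "dd"
Remaining characters: "lan"
Concatenate remaining + first: "lan" + "dd" = "landd"

landd


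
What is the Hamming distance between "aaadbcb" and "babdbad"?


Comparing "aaadbcb" and "babdbad" position by position:
  Position 0: 'a' vs 'b' => differ
  Position 1: 'a' vs 'a' => same
  Position 2: 'a' vs 'b' => differ
  Position 3: 'd' vs 'd' => same
  Position 4: 'b' vs 'b' => same
  Position 5: 'c' vs 'a' => differ
  Position 6: 'b' vs 'd' => differ
Total differences (Hamming distance): 4

4


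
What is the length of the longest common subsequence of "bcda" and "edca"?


LCS of "bcda" and "edca"
DP table:
           e    d    c    a
      0    0    0    0    0
  b   0    0    0    0    0
  c   0    0    0    1    1
  d   0    0    1    1    1
  a   0    0    1    1    2
LCS length = dp[4][4] = 2

2


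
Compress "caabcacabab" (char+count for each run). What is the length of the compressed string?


Input: caabcacabab
Runs:
  'c' x 1 => "c1"
  'a' x 2 => "a2"
  'b' x 1 => "b1"
  'c' x 1 => "c1"
  'a' x 1 => "a1"
  'c' x 1 => "c1"
  'a' x 1 => "a1"
  'b' x 1 => "b1"
  'a' x 1 => "a1"
  'b' x 1 => "b1"
Compressed: "c1a2b1c1a1c1a1b1a1b1"
Compressed length: 20

20


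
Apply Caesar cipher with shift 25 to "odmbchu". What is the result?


Caesar cipher: shift "odmbchu" by 25
  'o' (pos 14) + 25 = pos 13 = 'n'
  'd' (pos 3) + 25 = pos 2 = 'c'
  'm' (pos 12) + 25 = pos 11 = 'l'
  'b' (pos 1) + 25 = pos 0 = 'a'
  'c' (pos 2) + 25 = pos 1 = 'b'
  'h' (pos 7) + 25 = pos 6 = 'g'
  'u' (pos 20) + 25 = pos 19 = 't'
Result: nclabgt

nclabgt


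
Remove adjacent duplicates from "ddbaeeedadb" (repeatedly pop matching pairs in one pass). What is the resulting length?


Input: ddbaeeedadb
Stack-based adjacent duplicate removal:
  Read 'd': push. Stack: d
  Read 'd': matches stack top 'd' => pop. Stack: (empty)
  Read 'b': push. Stack: b
  Read 'a': push. Stack: ba
  Read 'e': push. Stack: bae
  Read 'e': matches stack top 'e' => pop. Stack: ba
  Read 'e': push. Stack: bae
  Read 'd': push. Stack: baed
  Read 'a': push. Stack: baeda
  Read 'd': push. Stack: baedad
  Read 'b': push. Stack: baedadb
Final stack: "baedadb" (length 7)

7


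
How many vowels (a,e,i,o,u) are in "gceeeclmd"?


Input: gceeeclmd
Checking each character:
  'g' at position 0: consonant
  'c' at position 1: consonant
  'e' at position 2: vowel (running total: 1)
  'e' at position 3: vowel (running total: 2)
  'e' at position 4: vowel (running total: 3)
  'c' at position 5: consonant
  'l' at position 6: consonant
  'm' at position 7: consonant
  'd' at position 8: consonant
Total vowels: 3

3


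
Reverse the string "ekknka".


Input: ekknka
Reading characters right to left:
  Position 5: 'a'
  Position 4: 'k'
  Position 3: 'n'
  Position 2: 'k'
  Position 1: 'k'
  Position 0: 'e'
Reversed: aknkke

aknkke


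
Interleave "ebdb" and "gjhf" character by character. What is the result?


Interleaving "ebdb" and "gjhf":
  Position 0: 'e' from first, 'g' from second => "eg"
  Position 1: 'b' from first, 'j' from second => "bj"
  Position 2: 'd' from first, 'h' from second => "dh"
  Position 3: 'b' from first, 'f' from second => "bf"
Result: egbjdhbf

egbjdhbf


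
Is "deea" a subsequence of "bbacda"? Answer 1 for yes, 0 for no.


Check if "deea" is a subsequence of "bbacda"
Greedy scan:
  Position 0 ('b'): no match needed
  Position 1 ('b'): no match needed
  Position 2 ('a'): no match needed
  Position 3 ('c'): no match needed
  Position 4 ('d'): matches sub[0] = 'd'
  Position 5 ('a'): no match needed
Only matched 1/4 characters => not a subsequence

0


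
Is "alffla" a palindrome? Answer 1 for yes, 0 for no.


Input: alffla
Reversed: alffla
  Compare pos 0 ('a') with pos 5 ('a'): match
  Compare pos 1 ('l') with pos 4 ('l'): match
  Compare pos 2 ('f') with pos 3 ('f'): match
Result: palindrome

1


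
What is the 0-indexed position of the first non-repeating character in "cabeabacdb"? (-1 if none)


Input: cabeabacdb
Character frequencies:
  'a': 3
  'b': 3
  'c': 2
  'd': 1
  'e': 1
Scanning left to right for freq == 1:
  Position 0 ('c'): freq=2, skip
  Position 1 ('a'): freq=3, skip
  Position 2 ('b'): freq=3, skip
  Position 3 ('e'): unique! => answer = 3

3


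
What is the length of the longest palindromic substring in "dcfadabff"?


Input: "dcfadabff"
Checking substrings for palindromes:
  [3:6] "ada" (len 3) => palindrome
  [7:9] "ff" (len 2) => palindrome
Longest palindromic substring: "ada" with length 3

3


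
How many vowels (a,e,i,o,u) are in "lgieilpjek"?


Input: lgieilpjek
Checking each character:
  'l' at position 0: consonant
  'g' at position 1: consonant
  'i' at position 2: vowel (running total: 1)
  'e' at position 3: vowel (running total: 2)
  'i' at position 4: vowel (running total: 3)
  'l' at position 5: consonant
  'p' at position 6: consonant
  'j' at position 7: consonant
  'e' at position 8: vowel (running total: 4)
  'k' at position 9: consonant
Total vowels: 4

4


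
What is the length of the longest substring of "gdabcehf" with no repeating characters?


Input: "gdabcehf"
Sliding window (track last position of each char):
  Position 0 ('g'): window [0,0] length 1 -- new best
  Position 1 ('d'): window [0,1] length 2 -- new best
  Position 2 ('a'): window [0,2] length 3 -- new best
  Position 3 ('b'): window [0,3] length 4 -- new best
  Position 4 ('c'): window [0,4] length 5 -- new best
  Position 5 ('e'): window [0,5] length 6 -- new best
  Position 6 ('h'): window [0,6] length 7 -- new best
  Position 7 ('f'): window [0,7] length 8 -- new best
Longest substring with no repeats: "gdabcehf" with length 8

8


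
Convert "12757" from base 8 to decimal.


Input: "12757" in base 8
Positional expansion:
  Digit '1' (value 1) x 8^4 = 4096
  Digit '2' (value 2) x 8^3 = 1024
  Digit '7' (value 7) x 8^2 = 448
  Digit '5' (value 5) x 8^1 = 40
  Digit '7' (value 7) x 8^0 = 7
Sum = 5615

5615


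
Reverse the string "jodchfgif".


Input: jodchfgif
Reading characters right to left:
  Position 8: 'f'
  Position 7: 'i'
  Position 6: 'g'
  Position 5: 'f'
  Position 4: 'h'
  Position 3: 'c'
  Position 2: 'd'
  Position 1: 'o'
  Position 0: 'j'
Reversed: figfhcdoj

figfhcdoj


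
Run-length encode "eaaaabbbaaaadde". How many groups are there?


Input: eaaaabbbaaaadde
Scanning for consecutive runs:
  Group 1: 'e' x 1 (positions 0-0)
  Group 2: 'a' x 4 (positions 1-4)
  Group 3: 'b' x 3 (positions 5-7)
  Group 4: 'a' x 4 (positions 8-11)
  Group 5: 'd' x 2 (positions 12-13)
  Group 6: 'e' x 1 (positions 14-14)
Total groups: 6

6


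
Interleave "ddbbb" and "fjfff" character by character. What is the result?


Interleaving "ddbbb" and "fjfff":
  Position 0: 'd' from first, 'f' from second => "df"
  Position 1: 'd' from first, 'j' from second => "dj"
  Position 2: 'b' from first, 'f' from second => "bf"
  Position 3: 'b' from first, 'f' from second => "bf"
  Position 4: 'b' from first, 'f' from second => "bf"
Result: dfdjbfbfbf

dfdjbfbfbf


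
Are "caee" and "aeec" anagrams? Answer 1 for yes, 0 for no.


Strings: "caee", "aeec"
Sorted first:  acee
Sorted second: acee
Sorted forms match => anagrams

1


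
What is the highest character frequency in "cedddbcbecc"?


Input: cedddbcbecc
Character counts:
  'b': 2
  'c': 4
  'd': 3
  'e': 2
Maximum frequency: 4

4


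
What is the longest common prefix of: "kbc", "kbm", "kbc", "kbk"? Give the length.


Words: kbc, kbm, kbc, kbk
  Position 0: all 'k' => match
  Position 1: all 'b' => match
  Position 2: ('c', 'm', 'c', 'k') => mismatch, stop
LCP = "kb" (length 2)

2


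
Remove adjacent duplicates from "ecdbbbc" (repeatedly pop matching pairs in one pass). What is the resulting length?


Input: ecdbbbc
Stack-based adjacent duplicate removal:
  Read 'e': push. Stack: e
  Read 'c': push. Stack: ec
  Read 'd': push. Stack: ecd
  Read 'b': push. Stack: ecdb
  Read 'b': matches stack top 'b' => pop. Stack: ecd
  Read 'b': push. Stack: ecdb
  Read 'c': push. Stack: ecdbc
Final stack: "ecdbc" (length 5)

5


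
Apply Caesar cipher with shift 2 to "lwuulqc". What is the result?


Caesar cipher: shift "lwuulqc" by 2
  'l' (pos 11) + 2 = pos 13 = 'n'
  'w' (pos 22) + 2 = pos 24 = 'y'
  'u' (pos 20) + 2 = pos 22 = 'w'
  'u' (pos 20) + 2 = pos 22 = 'w'
  'l' (pos 11) + 2 = pos 13 = 'n'
  'q' (pos 16) + 2 = pos 18 = 's'
  'c' (pos 2) + 2 = pos 4 = 'e'
Result: nywwnse

nywwnse


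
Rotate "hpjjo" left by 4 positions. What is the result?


Input: "hpjjo", rotate left by 4
First 4 characters: "hpjj"
Remaining characters: "o"
Concatenate remaining + first: "o" + "hpjj" = "ohpjj"

ohpjj


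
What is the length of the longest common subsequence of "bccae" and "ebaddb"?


LCS of "bccae" and "ebaddb"
DP table:
           e    b    a    d    d    b
      0    0    0    0    0    0    0
  b   0    0    1    1    1    1    1
  c   0    0    1    1    1    1    1
  c   0    0    1    1    1    1    1
  a   0    0    1    2    2    2    2
  e   0    1    1    2    2    2    2
LCS length = dp[5][6] = 2

2


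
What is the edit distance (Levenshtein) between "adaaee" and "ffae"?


Computing edit distance: "adaaee" -> "ffae"
DP table:
           f    f    a    e
      0    1    2    3    4
  a   1    1    2    2    3
  d   2    2    2    3    3
  a   3    3    3    2    3
  a   4    4    4    3    3
  e   5    5    5    4    3
  e   6    6    6    5    4
Edit distance = dp[6][4] = 4

4


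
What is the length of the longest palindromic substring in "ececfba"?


Input: "ececfba"
Checking substrings for palindromes:
  [0:3] "ece" (len 3) => palindrome
  [1:4] "cec" (len 3) => palindrome
Longest palindromic substring: "ece" with length 3

3


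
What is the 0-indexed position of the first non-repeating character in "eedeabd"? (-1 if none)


Input: eedeabd
Character frequencies:
  'a': 1
  'b': 1
  'd': 2
  'e': 3
Scanning left to right for freq == 1:
  Position 0 ('e'): freq=3, skip
  Position 1 ('e'): freq=3, skip
  Position 2 ('d'): freq=2, skip
  Position 3 ('e'): freq=3, skip
  Position 4 ('a'): unique! => answer = 4

4


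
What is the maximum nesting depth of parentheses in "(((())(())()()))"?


Input: "(((())(())()()))"
Tracking depth:
  Position 0 '(': depth becomes 1
  Position 1 '(': depth becomes 2
  Position 2 '(': depth becomes 3
  Position 3 '(': depth becomes 4
  Position 4 ')': depth becomes 3
  Position 5 ')': depth becomes 2
  Position 6 '(': depth becomes 3
  Position 7 '(': depth becomes 4
  Position 8 ')': depth becomes 3
  Position 9 ')': depth becomes 2
  Position 10 '(': depth becomes 3
  Position 11 ')': depth becomes 2
  Position 12 '(': depth becomes 3
  Position 13 ')': depth becomes 2
  Position 14 ')': depth becomes 1
  Position 15 ')': depth becomes 0
Maximum depth reached: 4

4


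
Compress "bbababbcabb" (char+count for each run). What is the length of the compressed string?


Input: bbababbcabb
Runs:
  'b' x 2 => "b2"
  'a' x 1 => "a1"
  'b' x 1 => "b1"
  'a' x 1 => "a1"
  'b' x 2 => "b2"
  'c' x 1 => "c1"
  'a' x 1 => "a1"
  'b' x 2 => "b2"
Compressed: "b2a1b1a1b2c1a1b2"
Compressed length: 16

16


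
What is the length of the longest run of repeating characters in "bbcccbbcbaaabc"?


Input: "bbcccbbcbaaabc"
Scanning for longest run:
  Position 1 ('b'): continues run of 'b', length=2
  Position 2 ('c'): new char, reset run to 1
  Position 3 ('c'): continues run of 'c', length=2
  Position 4 ('c'): continues run of 'c', length=3
  Position 5 ('b'): new char, reset run to 1
  Position 6 ('b'): continues run of 'b', length=2
  Position 7 ('c'): new char, reset run to 1
  Position 8 ('b'): new char, reset run to 1
  Position 9 ('a'): new char, reset run to 1
  Position 10 ('a'): continues run of 'a', length=2
  Position 11 ('a'): continues run of 'a', length=3
  Position 12 ('b'): new char, reset run to 1
  Position 13 ('c'): new char, reset run to 1
Longest run: 'c' with length 3

3


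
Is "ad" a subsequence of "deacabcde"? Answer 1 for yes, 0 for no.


Check if "ad" is a subsequence of "deacabcde"
Greedy scan:
  Position 0 ('d'): no match needed
  Position 1 ('e'): no match needed
  Position 2 ('a'): matches sub[0] = 'a'
  Position 3 ('c'): no match needed
  Position 4 ('a'): no match needed
  Position 5 ('b'): no match needed
  Position 6 ('c'): no match needed
  Position 7 ('d'): matches sub[1] = 'd'
  Position 8 ('e'): no match needed
All 2 characters matched => is a subsequence

1


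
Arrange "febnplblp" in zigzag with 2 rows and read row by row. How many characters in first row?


Zigzag "febnplblp" into 2 rows:
Placing characters:
  'f' => row 0
  'e' => row 1
  'b' => row 0
  'n' => row 1
  'p' => row 0
  'l' => row 1
  'b' => row 0
  'l' => row 1
  'p' => row 0
Rows:
  Row 0: "fbpbp"
  Row 1: "enll"
First row length: 5

5


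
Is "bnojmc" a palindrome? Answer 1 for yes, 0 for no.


Input: bnojmc
Reversed: cmjonb
  Compare pos 0 ('b') with pos 5 ('c'): MISMATCH
  Compare pos 1 ('n') with pos 4 ('m'): MISMATCH
  Compare pos 2 ('o') with pos 3 ('j'): MISMATCH
Result: not a palindrome

0


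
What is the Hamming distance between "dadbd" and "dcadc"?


Comparing "dadbd" and "dcadc" position by position:
  Position 0: 'd' vs 'd' => same
  Position 1: 'a' vs 'c' => differ
  Position 2: 'd' vs 'a' => differ
  Position 3: 'b' vs 'd' => differ
  Position 4: 'd' vs 'c' => differ
Total differences (Hamming distance): 4

4


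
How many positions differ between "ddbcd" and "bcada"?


Comparing "ddbcd" and "bcada" position by position:
  Position 0: 'd' vs 'b' => DIFFER
  Position 1: 'd' vs 'c' => DIFFER
  Position 2: 'b' vs 'a' => DIFFER
  Position 3: 'c' vs 'd' => DIFFER
  Position 4: 'd' vs 'a' => DIFFER
Positions that differ: 5

5


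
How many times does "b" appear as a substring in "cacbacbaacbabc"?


Searching for "b" in "cacbacbaacbabc"
Scanning each position:
  Position 0: "c" => no
  Position 1: "a" => no
  Position 2: "c" => no
  Position 3: "b" => MATCH
  Position 4: "a" => no
  Position 5: "c" => no
  Position 6: "b" => MATCH
  Position 7: "a" => no
  Position 8: "a" => no
  Position 9: "c" => no
  Position 10: "b" => MATCH
  Position 11: "a" => no
  Position 12: "b" => MATCH
  Position 13: "c" => no
Total occurrences: 4

4


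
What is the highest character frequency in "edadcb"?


Input: edadcb
Character counts:
  'a': 1
  'b': 1
  'c': 1
  'd': 2
  'e': 1
Maximum frequency: 2

2


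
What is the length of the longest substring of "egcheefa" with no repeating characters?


Input: "egcheefa"
Sliding window (track last position of each char):
  Position 0 ('e'): window [0,0] length 1 -- new best
  Position 1 ('g'): window [0,1] length 2 -- new best
  Position 2 ('c'): window [0,2] length 3 -- new best
  Position 3 ('h'): window [0,3] length 4 -- new best
  Position 4 ('e'): repeat (last at 0), move window start to 1
  Position 4 ('e'): window [1,4] length 4
  Position 5 ('e'): repeat (last at 4), move window start to 5
  Position 5 ('e'): window [5,5] length 1
  Position 6 ('f'): window [5,6] length 2
  Position 7 ('a'): window [5,7] length 3
Longest substring with no repeats: "egch" with length 4

4


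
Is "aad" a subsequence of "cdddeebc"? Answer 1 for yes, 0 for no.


Check if "aad" is a subsequence of "cdddeebc"
Greedy scan:
  Position 0 ('c'): no match needed
  Position 1 ('d'): no match needed
  Position 2 ('d'): no match needed
  Position 3 ('d'): no match needed
  Position 4 ('e'): no match needed
  Position 5 ('e'): no match needed
  Position 6 ('b'): no match needed
  Position 7 ('c'): no match needed
Only matched 0/3 characters => not a subsequence

0


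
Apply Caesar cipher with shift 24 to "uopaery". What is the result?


Caesar cipher: shift "uopaery" by 24
  'u' (pos 20) + 24 = pos 18 = 's'
  'o' (pos 14) + 24 = pos 12 = 'm'
  'p' (pos 15) + 24 = pos 13 = 'n'
  'a' (pos 0) + 24 = pos 24 = 'y'
  'e' (pos 4) + 24 = pos 2 = 'c'
  'r' (pos 17) + 24 = pos 15 = 'p'
  'y' (pos 24) + 24 = pos 22 = 'w'
Result: smnycpw

smnycpw


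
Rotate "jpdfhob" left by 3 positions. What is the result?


Input: "jpdfhob", rotate left by 3
First 3 characters: "jpd"
Remaining characters: "fhob"
Concatenate remaining + first: "fhob" + "jpd" = "fhobjpd"

fhobjpd


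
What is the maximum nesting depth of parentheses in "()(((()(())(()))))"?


Input: "()(((()(())(()))))"
Tracking depth:
  Position 0 '(': depth becomes 1
  Position 1 ')': depth becomes 0
  Position 2 '(': depth becomes 1
  Position 3 '(': depth becomes 2
  Position 4 '(': depth becomes 3
  Position 5 '(': depth becomes 4
  Position 6 ')': depth becomes 3
  Position 7 '(': depth becomes 4
  Position 8 '(': depth becomes 5
  Position 9 ')': depth becomes 4
  Position 10 ')': depth becomes 3
  Position 11 '(': depth becomes 4
  Position 12 '(': depth becomes 5
  Position 13 ')': depth becomes 4
  Position 14 ')': depth becomes 3
  Position 15 ')': depth becomes 2
  Position 16 ')': depth becomes 1
  Position 17 ')': depth becomes 0
Maximum depth reached: 5

5


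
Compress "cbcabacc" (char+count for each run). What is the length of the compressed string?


Input: cbcabacc
Runs:
  'c' x 1 => "c1"
  'b' x 1 => "b1"
  'c' x 1 => "c1"
  'a' x 1 => "a1"
  'b' x 1 => "b1"
  'a' x 1 => "a1"
  'c' x 2 => "c2"
Compressed: "c1b1c1a1b1a1c2"
Compressed length: 14

14


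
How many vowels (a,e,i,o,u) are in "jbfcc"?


Input: jbfcc
Checking each character:
  'j' at position 0: consonant
  'b' at position 1: consonant
  'f' at position 2: consonant
  'c' at position 3: consonant
  'c' at position 4: consonant
Total vowels: 0

0


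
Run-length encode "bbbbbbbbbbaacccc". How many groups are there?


Input: bbbbbbbbbbaacccc
Scanning for consecutive runs:
  Group 1: 'b' x 10 (positions 0-9)
  Group 2: 'a' x 2 (positions 10-11)
  Group 3: 'c' x 4 (positions 12-15)
Total groups: 3

3


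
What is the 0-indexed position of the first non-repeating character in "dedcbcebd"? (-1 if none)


Input: dedcbcebd
Character frequencies:
  'b': 2
  'c': 2
  'd': 3
  'e': 2
Scanning left to right for freq == 1:
  Position 0 ('d'): freq=3, skip
  Position 1 ('e'): freq=2, skip
  Position 2 ('d'): freq=3, skip
  Position 3 ('c'): freq=2, skip
  Position 4 ('b'): freq=2, skip
  Position 5 ('c'): freq=2, skip
  Position 6 ('e'): freq=2, skip
  Position 7 ('b'): freq=2, skip
  Position 8 ('d'): freq=3, skip
  No unique character found => answer = -1

-1


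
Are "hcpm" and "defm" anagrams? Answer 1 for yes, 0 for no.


Strings: "hcpm", "defm"
Sorted first:  chmp
Sorted second: defm
Differ at position 0: 'c' vs 'd' => not anagrams

0


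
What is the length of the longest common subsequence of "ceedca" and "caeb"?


LCS of "ceedca" and "caeb"
DP table:
           c    a    e    b
      0    0    0    0    0
  c   0    1    1    1    1
  e   0    1    1    2    2
  e   0    1    1    2    2
  d   0    1    1    2    2
  c   0    1    1    2    2
  a   0    1    2    2    2
LCS length = dp[6][4] = 2

2


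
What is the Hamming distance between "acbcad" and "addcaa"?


Comparing "acbcad" and "addcaa" position by position:
  Position 0: 'a' vs 'a' => same
  Position 1: 'c' vs 'd' => differ
  Position 2: 'b' vs 'd' => differ
  Position 3: 'c' vs 'c' => same
  Position 4: 'a' vs 'a' => same
  Position 5: 'd' vs 'a' => differ
Total differences (Hamming distance): 3

3


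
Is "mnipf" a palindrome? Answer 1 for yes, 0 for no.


Input: mnipf
Reversed: fpinm
  Compare pos 0 ('m') with pos 4 ('f'): MISMATCH
  Compare pos 1 ('n') with pos 3 ('p'): MISMATCH
Result: not a palindrome

0


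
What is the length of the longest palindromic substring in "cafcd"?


Input: "cafcd"
Checking substrings for palindromes:
  No multi-char palindromic substrings found
Longest palindromic substring: "c" with length 1

1


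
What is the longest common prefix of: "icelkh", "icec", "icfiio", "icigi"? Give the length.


Words: icelkh, icec, icfiio, icigi
  Position 0: all 'i' => match
  Position 1: all 'c' => match
  Position 2: ('e', 'e', 'f', 'i') => mismatch, stop
LCP = "ic" (length 2)

2


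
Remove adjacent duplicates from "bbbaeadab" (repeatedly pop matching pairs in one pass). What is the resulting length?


Input: bbbaeadab
Stack-based adjacent duplicate removal:
  Read 'b': push. Stack: b
  Read 'b': matches stack top 'b' => pop. Stack: (empty)
  Read 'b': push. Stack: b
  Read 'a': push. Stack: ba
  Read 'e': push. Stack: bae
  Read 'a': push. Stack: baea
  Read 'd': push. Stack: baead
  Read 'a': push. Stack: baeada
  Read 'b': push. Stack: baeadab
Final stack: "baeadab" (length 7)

7


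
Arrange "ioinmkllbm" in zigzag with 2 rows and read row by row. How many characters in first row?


Zigzag "ioinmkllbm" into 2 rows:
Placing characters:
  'i' => row 0
  'o' => row 1
  'i' => row 0
  'n' => row 1
  'm' => row 0
  'k' => row 1
  'l' => row 0
  'l' => row 1
  'b' => row 0
  'm' => row 1
Rows:
  Row 0: "iimlb"
  Row 1: "onklm"
First row length: 5

5


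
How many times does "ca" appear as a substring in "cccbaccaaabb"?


Searching for "ca" in "cccbaccaaabb"
Scanning each position:
  Position 0: "cc" => no
  Position 1: "cc" => no
  Position 2: "cb" => no
  Position 3: "ba" => no
  Position 4: "ac" => no
  Position 5: "cc" => no
  Position 6: "ca" => MATCH
  Position 7: "aa" => no
  Position 8: "aa" => no
  Position 9: "ab" => no
  Position 10: "bb" => no
Total occurrences: 1

1
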